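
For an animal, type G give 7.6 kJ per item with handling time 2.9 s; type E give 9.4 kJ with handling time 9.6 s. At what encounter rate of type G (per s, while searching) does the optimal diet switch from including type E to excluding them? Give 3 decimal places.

Drop type E once their profitability E₂/h₂ falls below the rate achievable on type G alone: E₂/h₂ = λE₁/(1 + λh₁).
Solve for λ: λE₁h₂ = E₂(1 + λh₁) → λ(E₁h₂ − E₂h₁) = E₂ → λ = E₂/(E₁h₂ − E₂h₁).
λ = 9.4/(7.6×9.6 − 9.4×2.9) = 9.4/45.7 = 0.2057 per s.

0.206 per s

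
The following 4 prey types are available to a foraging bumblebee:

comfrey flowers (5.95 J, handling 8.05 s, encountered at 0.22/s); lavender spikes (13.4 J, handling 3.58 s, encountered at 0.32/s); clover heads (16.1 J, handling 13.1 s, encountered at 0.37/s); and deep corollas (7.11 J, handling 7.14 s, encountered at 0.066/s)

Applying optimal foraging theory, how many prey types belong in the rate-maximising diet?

1

Rank by E/h (J/s): lavender spikes 3.74, clover heads 1.23, deep corollas 0.996, comfrey flowers 0.739. Include each in turn until the next type's E/h falls below the running intake rate.
Rate on top 1: 1.999. clover heads: 1.23 < 1.999 → exclude; stop.
Optimal diet: lavender spikes — 1 of 4 types.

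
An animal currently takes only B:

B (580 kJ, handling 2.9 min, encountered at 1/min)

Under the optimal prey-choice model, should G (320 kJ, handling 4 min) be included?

Intake rate on the current diet: R = (1×580) / (1 + 1×2.9) = 580/3.9 = 148.7 kJ/min.
Profitability of G: 320/4 = 80 kJ/min.
Since 80 < R, time spent handling G is better spent searching.

No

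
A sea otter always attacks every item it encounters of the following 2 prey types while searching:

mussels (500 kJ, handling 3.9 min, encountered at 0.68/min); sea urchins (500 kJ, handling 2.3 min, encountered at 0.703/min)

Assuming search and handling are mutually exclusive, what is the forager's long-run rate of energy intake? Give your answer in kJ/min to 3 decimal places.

R = (0.68×500 + 0.703×500) / (1 + 0.68×3.9 + 0.703×2.3) = 691.5/5.269 = 131.2 kJ/min.

131.242 kJ/min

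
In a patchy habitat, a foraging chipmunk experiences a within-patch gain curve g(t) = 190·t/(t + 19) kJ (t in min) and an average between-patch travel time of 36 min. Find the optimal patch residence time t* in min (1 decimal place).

26.2 min

Optimal t* satisfies g'(t*) = g(t*)/(T + t*).
g'(t) = 190·19/(t + 19)². Setting 190·19/(t+19)² = 190t/[(t+19)(36+t)] gives 19(36+t) = t(t+19), so t² = 19×36 = 684.
t* = √684 = 26.15 min.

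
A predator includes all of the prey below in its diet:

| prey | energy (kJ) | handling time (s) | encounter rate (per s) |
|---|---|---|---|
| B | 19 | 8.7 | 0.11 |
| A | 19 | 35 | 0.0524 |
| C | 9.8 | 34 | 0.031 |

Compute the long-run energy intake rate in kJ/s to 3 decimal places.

0.700 kJ/s

R = (0.11×19 + 0.0524×19 + 0.031×9.8) / (1 + 0.11×8.7 + 0.0524×35 + 0.031×34) = 3.389/4.845 = 0.6996 kJ/s.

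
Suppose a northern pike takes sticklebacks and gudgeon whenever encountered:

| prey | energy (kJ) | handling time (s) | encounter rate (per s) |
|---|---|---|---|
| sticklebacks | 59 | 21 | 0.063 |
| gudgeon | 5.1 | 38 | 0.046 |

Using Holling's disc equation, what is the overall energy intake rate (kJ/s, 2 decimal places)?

R = (0.063×59 + 0.046×5.1) / (1 + 0.063×21 + 0.046×38) = 3.952/4.071 = 0.9707 kJ/s.

0.97 kJ/s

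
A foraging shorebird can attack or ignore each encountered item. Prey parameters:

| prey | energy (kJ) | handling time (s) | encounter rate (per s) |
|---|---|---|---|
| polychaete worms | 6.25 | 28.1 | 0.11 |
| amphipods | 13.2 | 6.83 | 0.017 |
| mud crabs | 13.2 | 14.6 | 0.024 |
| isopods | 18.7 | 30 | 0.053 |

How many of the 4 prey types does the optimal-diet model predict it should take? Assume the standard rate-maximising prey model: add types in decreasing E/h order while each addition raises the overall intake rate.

Profitabilities (E/h, kJ/s): amphipods 1.93, mud crabs 0.904, isopods 0.623, polychaete worms 0.222. Add prey in this order while the next type's profitability exceeds the intake rate on those already taken.
Rate on top 1: 0.2011. mud crabs: 0.904 > 0.2011 → include.
Rate on top 2: 0.369. isopods: 0.623 > 0.369 → include.
Rate on top 3: 0.5013. polychaete worms: 0.222 < 0.5013 → exclude; stop.
Optimal diet: amphipods, mud crabs, isopods — 3 of 4 types.

3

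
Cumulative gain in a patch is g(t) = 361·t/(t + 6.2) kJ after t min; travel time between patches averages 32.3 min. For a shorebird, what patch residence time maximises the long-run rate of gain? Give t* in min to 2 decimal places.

14.15 min

Optimal t* satisfies g'(t*) = g(t*)/(T + t*).
g'(t) = 361·6.2/(t + 6.2)². Setting 361·6.2/(t+6.2)² = 361t/[(t+6.2)(32.3+t)] gives 6.2(32.3+t) = t(t+6.2), so t² = 6.2×32.3 = 200.3.
t* = √200.3 = 14.15 min.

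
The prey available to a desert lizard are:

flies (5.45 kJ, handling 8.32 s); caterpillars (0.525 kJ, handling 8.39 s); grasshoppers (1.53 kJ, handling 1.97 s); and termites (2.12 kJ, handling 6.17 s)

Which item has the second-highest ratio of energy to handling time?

flies

Profitability E/h (kJ/s): flies = 5.45/8.32 = 0.655, caterpillars = 0.525/8.39 = 0.0626, grasshoppers = 1.53/1.97 = 0.777, termites = 2.12/6.17 = 0.344.
Ranked: grasshoppers > flies > termites > caterpillars.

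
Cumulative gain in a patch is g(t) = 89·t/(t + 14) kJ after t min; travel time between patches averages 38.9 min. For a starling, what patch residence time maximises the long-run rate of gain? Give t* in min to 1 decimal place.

By the marginal value theorem, leave when the instantaneous gain rate g'(t) equals the habitat-wide average g(t)/(T + t).
g'(t) = 89·14/(t + 14)². Setting 89·14/(t+14)² = 89t/[(t+14)(38.9+t)] gives 14(38.9+t) = t(t+14), so t² = 14×38.9 = 544.6.
t* = √544.6 = 23.34 min.

23.3 min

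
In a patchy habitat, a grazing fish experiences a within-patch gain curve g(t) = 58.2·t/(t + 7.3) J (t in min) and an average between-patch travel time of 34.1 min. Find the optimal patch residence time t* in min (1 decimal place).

15.8 min

Maximise g(t)/(T+t): set derivative to zero → g'(t)(T+t) = g(t).
g'(t) = 58.2·7.3/(t + 7.3)². Setting 58.2·7.3/(t+7.3)² = 58.2t/[(t+7.3)(34.1+t)] gives 7.3(34.1+t) = t(t+7.3), so t² = 7.3×34.1 = 248.9.
t* = √248.9 = 15.78 min.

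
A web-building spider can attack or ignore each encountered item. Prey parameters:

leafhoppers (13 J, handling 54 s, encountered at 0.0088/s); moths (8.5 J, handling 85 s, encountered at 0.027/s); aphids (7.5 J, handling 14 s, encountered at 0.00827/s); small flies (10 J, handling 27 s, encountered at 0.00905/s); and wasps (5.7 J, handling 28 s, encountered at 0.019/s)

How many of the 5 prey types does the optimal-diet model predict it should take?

Rank by E/h (J/s): aphids 0.536, small flies 0.37, leafhoppers 0.241, wasps 0.204, moths 0.1. Include each in turn until the next type's E/h falls below the running intake rate.
Rate on top 1: 0.05559. small flies: 0.37 > 0.05559 → include.
Rate on top 2: 0.1121. leafhoppers: 0.241 > 0.1121 → include.
Rate on top 3: 0.1454. wasps: 0.204 > 0.1454 → include.
Rate on top 4: 0.1585. moths: 0.1 < 0.1585 → exclude; stop.
Optimal diet: aphids, small flies, leafhoppers, wasps — 4 of 5 types.

4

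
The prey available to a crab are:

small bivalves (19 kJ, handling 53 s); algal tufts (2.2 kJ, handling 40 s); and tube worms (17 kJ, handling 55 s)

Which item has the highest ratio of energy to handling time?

small bivalves

In descending order of E/h:
small bivalves: 19/53 = 0.358 kJ/s
tube worms: 17/55 = 0.309 kJ/s
algal tufts: 2.2/40 = 0.055 kJ/s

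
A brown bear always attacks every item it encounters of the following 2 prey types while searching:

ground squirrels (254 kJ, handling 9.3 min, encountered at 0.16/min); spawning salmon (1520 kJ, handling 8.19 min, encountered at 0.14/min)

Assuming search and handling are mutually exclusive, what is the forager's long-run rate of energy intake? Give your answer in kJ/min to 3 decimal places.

R = Σλ_iE_i / (1 + Σλ_ih_i)
Numerator: 0.16×254 + 0.14×1520 = 253.4
Denominator: 1 + 0.16×9.3 + 0.14×8.19 = 3.635
R = 253.4/3.635 = 69.73 kJ/min

69.730 kJ/min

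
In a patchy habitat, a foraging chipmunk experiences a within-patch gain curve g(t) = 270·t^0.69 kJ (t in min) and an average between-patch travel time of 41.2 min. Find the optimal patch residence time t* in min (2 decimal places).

91.70 min

Maximise g(t)/(T+t): set derivative to zero → g'(t)(T+t) = g(t).
g'(t) = 0.69·270·t^-0.31. Setting 0.69·270·t^-0.31 = 270·t^0.69/(41.2+t) gives 0.69(41.2+t) = t, so 0.31·t = 0.69×41.2.
t* = 0.69×41.2/0.31 = 91.7 min.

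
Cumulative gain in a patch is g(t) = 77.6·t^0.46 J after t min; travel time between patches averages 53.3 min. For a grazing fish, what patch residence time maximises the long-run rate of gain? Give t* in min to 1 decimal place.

45.4 min

Maximise g(t)/(T+t): set derivative to zero → g'(t)(T+t) = g(t).
g'(t) = 0.46·77.6·t^-0.54. Setting 0.46·77.6·t^-0.54 = 77.6·t^0.46/(53.3+t) gives 0.46(53.3+t) = t, so 0.54·t = 0.46×53.3.
t* = 0.46×53.3/0.54 = 45.4 min.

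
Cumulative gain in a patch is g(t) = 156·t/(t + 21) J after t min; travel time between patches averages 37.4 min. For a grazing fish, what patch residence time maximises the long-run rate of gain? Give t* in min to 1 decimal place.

28.0 min

Optimal t* satisfies g'(t*) = g(t*)/(T + t*).
g'(t) = 156·21/(t + 21)². Setting 156·21/(t+21)² = 156t/[(t+21)(37.4+t)] gives 21(37.4+t) = t(t+21), so t² = 21×37.4 = 785.4.
t* = √785.4 = 28.02 min.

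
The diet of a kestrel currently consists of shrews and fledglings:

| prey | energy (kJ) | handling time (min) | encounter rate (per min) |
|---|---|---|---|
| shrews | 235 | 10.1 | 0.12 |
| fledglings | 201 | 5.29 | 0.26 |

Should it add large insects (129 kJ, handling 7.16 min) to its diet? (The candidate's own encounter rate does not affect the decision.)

On shrews and fledglings alone, R = ΣλE/(1+Σλh) = 80.46/3.587 = 22.43 kJ/min.
large insects: E/h = 129/7.16 = 18.02 kJ/min.
Since 18.02 < R, time spent handling large insects is better spent searching.

No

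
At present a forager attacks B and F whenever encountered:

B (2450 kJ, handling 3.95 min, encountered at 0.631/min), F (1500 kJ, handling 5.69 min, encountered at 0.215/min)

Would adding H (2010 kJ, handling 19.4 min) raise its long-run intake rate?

Current rate: (0.631×2450 + 0.215×1500)/(1 + 0.631×3.95 + 0.215×5.69) = 396.2 kJ/min.
H: E/h = 2010/19.4 = 103.6 kJ/min.
Since 103.6 < R, time spent handling H is better spent searching.

No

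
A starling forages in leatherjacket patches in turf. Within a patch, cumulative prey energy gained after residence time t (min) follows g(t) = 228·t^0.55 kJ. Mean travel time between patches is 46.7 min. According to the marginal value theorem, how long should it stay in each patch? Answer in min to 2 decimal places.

57.08 min

Optimal t* satisfies g'(t*) = g(t*)/(T + t*).
g'(t) = 0.55·228·t^-0.45. Setting 0.55·228·t^-0.45 = 228·t^0.55/(46.7+t) gives 0.55(46.7+t) = t, so 0.45·t = 0.55×46.7.
t* = 0.55×46.7/0.45 = 57.08 min.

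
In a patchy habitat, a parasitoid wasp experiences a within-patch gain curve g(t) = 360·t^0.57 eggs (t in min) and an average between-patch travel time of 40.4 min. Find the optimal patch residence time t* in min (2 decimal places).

Optimal t* satisfies g'(t*) = g(t*)/(T + t*).
g'(t) = 0.57·360·t^-0.43. Setting 0.57·360·t^-0.43 = 360·t^0.57/(40.4+t) gives 0.57(40.4+t) = t, so 0.43·t = 0.57×40.4.
t* = 0.57×40.4/0.43 = 53.55 min.

53.55 min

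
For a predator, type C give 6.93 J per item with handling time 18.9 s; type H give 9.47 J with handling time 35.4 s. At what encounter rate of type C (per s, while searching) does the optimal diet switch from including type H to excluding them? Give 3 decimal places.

The zero-one rule: include type H iff E₂/h₂ > λE₁/(1+λh₁). Equality gives the switch point.
λE₁h₂ = E₂ + λE₂h₁ ⇒ λ = E₂/(E₁h₂ − E₂h₁) = 9.47/(245.3 − 179) = 0.1428 per s.

0.143 per s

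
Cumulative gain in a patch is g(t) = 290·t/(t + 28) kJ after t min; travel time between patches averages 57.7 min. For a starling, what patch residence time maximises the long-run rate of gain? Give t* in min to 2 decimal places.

By the marginal value theorem, leave when the instantaneous gain rate g'(t) equals the habitat-wide average g(t)/(T + t).
g'(t) = 290·28/(t + 28)². Setting 290·28/(t+28)² = 290t/[(t+28)(57.7+t)] gives 28(57.7+t) = t(t+28), so t² = 28×57.7 = 1616.
t* = √1616 = 40.19 min.

40.19 min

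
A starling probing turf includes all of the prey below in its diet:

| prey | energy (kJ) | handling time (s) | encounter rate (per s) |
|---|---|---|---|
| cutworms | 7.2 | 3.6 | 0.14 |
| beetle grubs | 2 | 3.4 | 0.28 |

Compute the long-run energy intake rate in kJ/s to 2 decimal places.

0.64 kJ/s

Energy encountered per unit search time: 0.14×7.2 + 0.28×2 = 1.568 kJ/s.
Handling time per unit search time: 0.14×3.6 + 0.28×3.4 = 1.456.
Rate = 1.568/(1 + 1.456) = 0.6384 kJ/s.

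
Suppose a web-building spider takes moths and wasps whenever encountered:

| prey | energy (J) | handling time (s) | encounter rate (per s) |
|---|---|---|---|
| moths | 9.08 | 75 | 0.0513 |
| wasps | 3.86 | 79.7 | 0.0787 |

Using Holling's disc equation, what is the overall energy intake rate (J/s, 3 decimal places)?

0.069 J/s

R = (0.0513×9.08 + 0.0787×3.86) / (1 + 0.0513×75 + 0.0787×79.7) = 0.7696/11.12 = 0.06921 J/s.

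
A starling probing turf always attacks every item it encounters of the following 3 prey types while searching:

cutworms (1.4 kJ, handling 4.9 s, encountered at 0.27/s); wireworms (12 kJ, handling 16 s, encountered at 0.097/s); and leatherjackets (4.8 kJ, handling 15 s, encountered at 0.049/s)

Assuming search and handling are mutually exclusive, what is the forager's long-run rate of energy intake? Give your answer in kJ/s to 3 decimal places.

R = (0.27×1.4 + 0.097×12 + 0.049×4.8) / (1 + 0.27×4.9 + 0.097×16 + 0.049×15) = 1.777/4.61 = 0.3855 kJ/s.

0.386 kJ/s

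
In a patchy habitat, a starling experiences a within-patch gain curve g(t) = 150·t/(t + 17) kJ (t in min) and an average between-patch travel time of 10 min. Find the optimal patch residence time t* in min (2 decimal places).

13.04 min

By the marginal value theorem, leave when the instantaneous gain rate g'(t) equals the habitat-wide average g(t)/(T + t).
g'(t) = 150·17/(t + 17)². Setting 150·17/(t+17)² = 150t/[(t+17)(10+t)] gives 17(10+t) = t(t+17), so t² = 17×10 = 170.
t* = √170 = 13.04 min.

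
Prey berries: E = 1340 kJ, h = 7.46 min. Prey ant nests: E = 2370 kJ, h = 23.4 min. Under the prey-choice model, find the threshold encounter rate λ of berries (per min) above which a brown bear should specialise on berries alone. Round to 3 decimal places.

0.173 per min

Drop ant nests once their profitability E₂/h₂ falls below the rate achievable on berries alone: E₂/h₂ = λE₁/(1 + λh₁).
Solve for λ: λE₁h₂ = E₂(1 + λh₁) → λ(E₁h₂ − E₂h₁) = E₂ → λ = E₂/(E₁h₂ − E₂h₁).
λ = 2370/(1340×23.4 − 2370×7.46) = 2370/1.368e+04 = 0.1733 per min.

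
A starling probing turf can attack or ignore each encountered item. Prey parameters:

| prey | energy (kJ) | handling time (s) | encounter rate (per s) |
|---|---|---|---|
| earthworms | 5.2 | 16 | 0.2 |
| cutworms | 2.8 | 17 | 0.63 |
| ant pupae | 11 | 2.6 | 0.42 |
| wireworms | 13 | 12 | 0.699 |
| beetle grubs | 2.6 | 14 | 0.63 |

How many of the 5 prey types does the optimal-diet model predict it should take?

1

E/h in descending order: ant pupae 4.23, wireworms 1.08, earthworms 0.325, beetle grubs 0.186, cutworms 0.165 kJ/s. The optimal diet is the largest prefix of this list for which every included type satisfies E_i/h_i > R on the types above it.
Rate on top 1: 2.208. wireworms: 1.08 < 2.208 → exclude; stop.
Optimal diet: ant pupae — 1 of 5 types.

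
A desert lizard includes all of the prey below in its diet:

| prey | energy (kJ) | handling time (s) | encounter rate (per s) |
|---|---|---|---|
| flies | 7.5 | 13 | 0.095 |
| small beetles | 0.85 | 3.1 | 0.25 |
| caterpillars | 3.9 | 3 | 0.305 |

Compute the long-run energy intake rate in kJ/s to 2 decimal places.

0.54 kJ/s

R = Σλ_iE_i / (1 + Σλ_ih_i)
Numerator: 0.095×7.5 + 0.25×0.85 + 0.305×3.9 = 2.115
Denominator: 1 + 0.095×13 + 0.25×3.1 + 0.305×3 = 3.925
R = 2.115/3.925 = 0.5387 kJ/s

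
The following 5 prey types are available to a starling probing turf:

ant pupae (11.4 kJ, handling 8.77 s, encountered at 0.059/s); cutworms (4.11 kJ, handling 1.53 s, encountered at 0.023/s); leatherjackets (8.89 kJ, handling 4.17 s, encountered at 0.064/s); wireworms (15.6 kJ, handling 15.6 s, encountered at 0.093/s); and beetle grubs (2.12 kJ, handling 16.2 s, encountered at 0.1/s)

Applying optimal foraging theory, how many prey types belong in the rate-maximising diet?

E/h in descending order: cutworms 2.69, leatherjackets 2.13, ant pupae 1.3, wireworms 1, beetle grubs 0.131 kJ/s. The optimal diet is the largest prefix of this list for which every included type satisfies E_i/h_i > R on the types above it.
Rate on top 1: 0.09132. leatherjackets: 2.13 > 0.09132 → include.
Rate on top 2: 0.5096. ant pupae: 1.3 > 0.5096 → include.
Rate on top 3: 0.7343. wireworms: 1 > 0.7343 → include.
Rate on top 4: 0.8522. beetle grubs: 0.131 < 0.8522 → exclude; stop.
Optimal diet: cutworms, leatherjackets, ant pupae, wireworms — 4 of 5 types.

4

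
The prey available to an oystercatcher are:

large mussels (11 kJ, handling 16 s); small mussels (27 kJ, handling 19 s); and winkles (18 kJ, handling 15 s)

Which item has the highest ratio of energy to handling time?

small mussels

Profitability E/h (kJ/s): large mussels = 11/16 = 0.688, small mussels = 27/19 = 1.42, winkles = 18/15 = 1.2.
Ranked: small mussels > winkles > large mussels.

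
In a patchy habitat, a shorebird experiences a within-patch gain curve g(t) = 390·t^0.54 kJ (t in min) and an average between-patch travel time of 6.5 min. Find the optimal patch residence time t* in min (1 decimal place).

7.6 min

Maximise g(t)/(T+t): set derivative to zero → g'(t)(T+t) = g(t).
g'(t) = 0.54·390·t^-0.46. Setting 0.54·390·t^-0.46 = 390·t^0.54/(6.5+t) gives 0.54(6.5+t) = t, so 0.46·t = 0.54×6.5.
t* = 0.54×6.5/0.46 = 7.63 min.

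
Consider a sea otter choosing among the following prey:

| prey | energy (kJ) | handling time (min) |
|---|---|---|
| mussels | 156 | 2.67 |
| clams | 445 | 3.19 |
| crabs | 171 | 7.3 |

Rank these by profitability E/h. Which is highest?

clams

Profitability E/h (kJ/min): mussels = 156/2.67 = 58.4, clams = 445/3.19 = 139, crabs = 171/7.3 = 23.4.
Ranked: clams > mussels > crabs.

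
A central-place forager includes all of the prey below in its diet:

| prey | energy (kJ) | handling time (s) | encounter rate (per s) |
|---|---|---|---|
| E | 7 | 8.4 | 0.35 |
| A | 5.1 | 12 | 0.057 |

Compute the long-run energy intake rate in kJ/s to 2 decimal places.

Energy encountered per unit search time: 0.35×7 + 0.057×5.1 = 2.741 kJ/s.
Handling time per unit search time: 0.35×8.4 + 0.057×12 = 3.624.
Rate = 2.741/(1 + 3.624) = 0.5927 kJ/s.

0.59 kJ/s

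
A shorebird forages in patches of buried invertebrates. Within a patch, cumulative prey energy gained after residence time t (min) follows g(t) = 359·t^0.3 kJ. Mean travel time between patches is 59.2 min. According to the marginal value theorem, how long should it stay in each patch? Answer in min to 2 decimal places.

Optimal t* satisfies g'(t*) = g(t*)/(T + t*).
g'(t) = 0.3·359·t^-0.7. Setting 0.3·359·t^-0.7 = 359·t^0.3/(59.2+t) gives 0.3(59.2+t) = t, so 0.70·t = 0.3×59.2.
t* = 0.3×59.2/0.70 = 25.37 min.

25.37 min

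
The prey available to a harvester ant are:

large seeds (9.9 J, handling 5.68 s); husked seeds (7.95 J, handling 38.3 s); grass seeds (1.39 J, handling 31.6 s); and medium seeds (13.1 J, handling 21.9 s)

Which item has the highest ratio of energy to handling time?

large seeds

Profitability E/h (J/s): large seeds = 9.9/5.68 = 1.74, husked seeds = 7.95/38.3 = 0.208, grass seeds = 1.39/31.6 = 0.044, medium seeds = 13.1/21.9 = 0.598.
Ranked: large seeds > medium seeds > husked seeds > grass seeds.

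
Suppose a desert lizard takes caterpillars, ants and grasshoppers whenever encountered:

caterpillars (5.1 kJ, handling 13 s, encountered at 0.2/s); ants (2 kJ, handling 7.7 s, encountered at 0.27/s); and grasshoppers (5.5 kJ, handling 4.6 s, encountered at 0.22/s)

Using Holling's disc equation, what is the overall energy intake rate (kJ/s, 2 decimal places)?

R = Σλ_iE_i / (1 + Σλ_ih_i)
Numerator: 0.2×5.1 + 0.27×2 + 0.22×5.5 = 2.77
Denominator: 1 + 0.2×13 + 0.27×7.7 + 0.22×4.6 = 6.691
R = 2.77/6.691 = 0.414 kJ/s

0.41 kJ/s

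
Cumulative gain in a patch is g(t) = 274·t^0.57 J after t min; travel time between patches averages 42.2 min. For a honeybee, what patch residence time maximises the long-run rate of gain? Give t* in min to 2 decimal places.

Optimal t* satisfies g'(t*) = g(t*)/(T + t*).
g'(t) = 0.57·274·t^-0.43. Setting 0.57·274·t^-0.43 = 274·t^0.57/(42.2+t) gives 0.57(42.2+t) = t, so 0.43·t = 0.57×42.2.
t* = 0.57×42.2/0.43 = 55.94 min.

55.94 min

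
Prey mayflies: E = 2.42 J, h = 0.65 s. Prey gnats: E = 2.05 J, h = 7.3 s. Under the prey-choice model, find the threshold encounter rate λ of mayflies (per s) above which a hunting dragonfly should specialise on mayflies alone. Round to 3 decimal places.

At the threshold, the rate on mayflies alone equals the profitability of gnats: λ·2.42/(1 + λ·0.65) = 2.05/7.3 = 0.2808.
Rearranging, λ(2.42 − 0.2808×0.65) = 0.2808, so λ = 0.2808/2.237 = 0.1255 per s.

0.126 per s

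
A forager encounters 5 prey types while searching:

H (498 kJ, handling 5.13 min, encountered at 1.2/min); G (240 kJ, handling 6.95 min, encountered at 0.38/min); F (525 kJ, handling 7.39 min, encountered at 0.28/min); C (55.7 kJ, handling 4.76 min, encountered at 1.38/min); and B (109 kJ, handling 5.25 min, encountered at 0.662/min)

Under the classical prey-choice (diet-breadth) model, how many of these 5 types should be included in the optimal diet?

Profitabilities (E/h, kJ/min): H 97.1, F 71, G 34.5, B 20.8, C 11.7. Add prey in this order while the next type's profitability exceeds the intake rate on those already taken.
Rate on top 1: 83.51. F: 71 < 83.51 → exclude; stop.
Optimal diet: H — 1 of 5 types.

1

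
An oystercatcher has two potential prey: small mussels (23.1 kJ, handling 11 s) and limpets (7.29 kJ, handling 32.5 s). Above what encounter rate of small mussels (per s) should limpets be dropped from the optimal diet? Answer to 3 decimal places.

At the threshold, the rate on small mussels alone equals the profitability of limpets: λ·23.1/(1 + λ·11) = 7.29/32.5 = 0.2243.
Rearranging, λ(23.1 − 0.2243×11) = 0.2243, so λ = 0.2243/20.63 = 0.01087 per s.

0.011 per s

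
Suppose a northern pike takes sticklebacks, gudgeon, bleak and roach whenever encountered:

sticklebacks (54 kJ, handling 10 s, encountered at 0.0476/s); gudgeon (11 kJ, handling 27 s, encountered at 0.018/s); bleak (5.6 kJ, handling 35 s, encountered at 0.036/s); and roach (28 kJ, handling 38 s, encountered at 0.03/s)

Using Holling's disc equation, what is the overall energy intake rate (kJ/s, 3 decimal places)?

Energy encountered per unit search time: 0.0476×54 + 0.018×11 + 0.036×5.6 + 0.03×28 = 3.81 kJ/s.
Handling time per unit search time: 0.0476×10 + 0.018×27 + 0.036×35 + 0.03×38 = 3.362.
Rate = 3.81/(1 + 3.362) = 0.8735 kJ/s.

0.873 kJ/s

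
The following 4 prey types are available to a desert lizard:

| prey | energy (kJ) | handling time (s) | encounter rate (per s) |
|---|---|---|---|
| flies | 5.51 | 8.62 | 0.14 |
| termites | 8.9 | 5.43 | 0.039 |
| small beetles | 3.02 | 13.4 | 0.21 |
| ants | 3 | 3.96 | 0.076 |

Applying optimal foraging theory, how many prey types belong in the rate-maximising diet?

3

Profitabilities (E/h, kJ/s): termites 1.64, ants 0.758, flies 0.639, small beetles 0.225. Add prey in this order while the next type's profitability exceeds the intake rate on those already taken.
Rate on top 1: 0.2864. ants: 0.758 > 0.2864 → include.
Rate on top 2: 0.3802. flies: 0.639 > 0.3802 → include.
Rate on top 3: 0.4951. small beetles: 0.225 < 0.4951 → exclude; stop.
Optimal diet: termites, ants, flies — 3 of 4 types.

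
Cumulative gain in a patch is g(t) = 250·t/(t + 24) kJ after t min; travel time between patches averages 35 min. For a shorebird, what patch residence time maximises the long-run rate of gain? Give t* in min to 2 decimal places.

Optimal t* satisfies g'(t*) = g(t*)/(T + t*).
g'(t) = 250·24/(t + 24)². Setting 250·24/(t+24)² = 250t/[(t+24)(35+t)] gives 24(35+t) = t(t+24), so t² = 24×35 = 840.
t* = √840 = 28.98 min.

28.98 min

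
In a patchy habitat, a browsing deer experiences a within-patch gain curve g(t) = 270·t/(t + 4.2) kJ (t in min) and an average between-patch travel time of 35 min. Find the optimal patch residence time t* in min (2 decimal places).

Optimal t* satisfies g'(t*) = g(t*)/(T + t*).
g'(t) = 270·4.2/(t + 4.2)². Setting 270·4.2/(t+4.2)² = 270t/[(t+4.2)(35+t)] gives 4.2(35+t) = t(t+4.2), so t² = 4.2×35 = 147.
t* = √147 = 12.12 min.

12.12 min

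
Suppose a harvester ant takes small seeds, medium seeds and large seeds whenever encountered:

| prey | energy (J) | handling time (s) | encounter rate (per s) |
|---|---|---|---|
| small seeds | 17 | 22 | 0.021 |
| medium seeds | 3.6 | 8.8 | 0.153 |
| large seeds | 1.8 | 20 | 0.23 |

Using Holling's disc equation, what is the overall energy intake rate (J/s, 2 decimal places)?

R = Σλ_iE_i / (1 + Σλ_ih_i)
Numerator: 0.021×17 + 0.153×3.6 + 0.23×1.8 = 1.322
Denominator: 1 + 0.021×22 + 0.153×8.8 + 0.23×20 = 7.408
R = 1.322/7.408 = 0.1784 J/s

0.18 J/s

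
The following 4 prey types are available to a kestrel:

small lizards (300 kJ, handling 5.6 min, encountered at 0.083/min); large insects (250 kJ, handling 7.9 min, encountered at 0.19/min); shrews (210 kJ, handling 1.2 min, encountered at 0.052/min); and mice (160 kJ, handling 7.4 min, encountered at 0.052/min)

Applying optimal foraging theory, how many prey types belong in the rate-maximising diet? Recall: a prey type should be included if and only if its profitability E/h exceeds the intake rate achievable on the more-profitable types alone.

3

Profitabilities (E/h, kJ/min): shrews 175, small lizards 53.6, large insects 31.6, mice 21.6. Add prey in this order while the next type's profitability exceeds the intake rate on those already taken.
Rate on top 1: 10.28. small lizards: 53.6 > 10.28 → include.
Rate on top 2: 23.45. large insects: 31.6 > 23.45 → include.
Rate on top 3: 27.51. mice: 21.6 < 27.51 → exclude; stop.
Optimal diet: shrews, small lizards, large insects — 3 of 4 types.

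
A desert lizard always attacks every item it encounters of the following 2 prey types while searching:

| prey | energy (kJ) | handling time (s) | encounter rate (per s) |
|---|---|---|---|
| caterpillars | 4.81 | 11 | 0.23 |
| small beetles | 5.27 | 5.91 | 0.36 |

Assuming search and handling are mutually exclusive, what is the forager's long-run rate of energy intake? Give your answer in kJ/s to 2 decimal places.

R = (0.23×4.81 + 0.36×5.27) / (1 + 0.23×11 + 0.36×5.91) = 3.003/5.658 = 0.5309 kJ/s.

0.53 kJ/s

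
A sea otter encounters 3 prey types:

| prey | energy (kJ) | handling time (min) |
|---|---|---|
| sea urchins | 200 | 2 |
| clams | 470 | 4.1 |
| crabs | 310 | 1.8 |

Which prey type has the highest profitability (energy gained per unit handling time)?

crabs

In descending order of E/h:
crabs: 310/1.8 = 172 kJ/min
clams: 470/4.1 = 115 kJ/min
sea urchins: 200/2 = 100 kJ/min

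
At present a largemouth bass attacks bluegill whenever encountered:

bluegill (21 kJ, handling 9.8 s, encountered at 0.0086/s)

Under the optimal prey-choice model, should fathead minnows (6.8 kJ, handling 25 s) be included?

Yes

Current rate: (0.0086×21)/(1 + 0.0086×9.8) = 0.1666 kJ/s.
fathead minnows: E/h = 6.8/25 = 0.272 kJ/s.
Since 0.272 > R, including fathead minnows increases the long-run rate.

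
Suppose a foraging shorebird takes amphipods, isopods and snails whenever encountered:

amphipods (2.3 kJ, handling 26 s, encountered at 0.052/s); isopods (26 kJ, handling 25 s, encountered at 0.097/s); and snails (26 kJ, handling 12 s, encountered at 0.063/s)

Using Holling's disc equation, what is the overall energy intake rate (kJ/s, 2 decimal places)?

0.77 kJ/s

R = (0.052×2.3 + 0.097×26 + 0.063×26) / (1 + 0.052×26 + 0.097×25 + 0.063×12) = 4.28/5.533 = 0.7735 kJ/s.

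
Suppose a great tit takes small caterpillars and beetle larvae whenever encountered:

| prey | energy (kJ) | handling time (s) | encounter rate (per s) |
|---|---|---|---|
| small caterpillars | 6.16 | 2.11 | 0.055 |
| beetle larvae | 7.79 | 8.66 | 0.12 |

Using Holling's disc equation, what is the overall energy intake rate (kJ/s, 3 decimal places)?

R = (0.055×6.16 + 0.12×7.79) / (1 + 0.055×2.11 + 0.12×8.66) = 1.274/2.155 = 0.5909 kJ/s.

0.591 kJ/s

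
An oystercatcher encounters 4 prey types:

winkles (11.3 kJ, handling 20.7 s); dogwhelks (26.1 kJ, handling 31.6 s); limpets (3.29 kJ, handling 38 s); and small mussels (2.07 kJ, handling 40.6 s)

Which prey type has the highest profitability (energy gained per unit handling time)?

dogwhelks

Profitability E/h (kJ/s): winkles = 11.3/20.7 = 0.546, dogwhelks = 26.1/31.6 = 0.826, limpets = 3.29/38 = 0.0866, small mussels = 2.07/40.6 = 0.051.
Ranked: dogwhelks > winkles > limpets > small mussels.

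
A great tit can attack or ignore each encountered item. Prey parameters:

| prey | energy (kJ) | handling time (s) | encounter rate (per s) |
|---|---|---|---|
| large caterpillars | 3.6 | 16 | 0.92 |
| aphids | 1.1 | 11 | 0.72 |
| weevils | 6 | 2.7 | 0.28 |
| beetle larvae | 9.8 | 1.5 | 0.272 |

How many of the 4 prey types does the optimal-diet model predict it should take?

2

Profitabilities (E/h, kJ/s): beetle larvae 6.53, weevils 2.22, large caterpillars 0.225, aphids 0.1. Add prey in this order while the next type's profitability exceeds the intake rate on those already taken.
Rate on top 1: 1.893. weevils: 2.22 > 1.893 → include.
Rate on top 2: 2.008. large caterpillars: 0.225 < 2.008 → exclude; stop.
Optimal diet: beetle larvae, weevils — 2 of 4 types.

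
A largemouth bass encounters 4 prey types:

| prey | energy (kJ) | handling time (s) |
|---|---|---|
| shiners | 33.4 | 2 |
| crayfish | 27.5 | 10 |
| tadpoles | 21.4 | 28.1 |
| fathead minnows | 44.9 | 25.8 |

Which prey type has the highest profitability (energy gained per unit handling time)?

shiners

Profitability E/h (kJ/s): shiners = 33.4/2 = 16.7, crayfish = 27.5/10 = 2.75, tadpoles = 21.4/28.1 = 0.762, fathead minnows = 44.9/25.8 = 1.74.
Ranked: shiners > crayfish > fathead minnows > tadpoles.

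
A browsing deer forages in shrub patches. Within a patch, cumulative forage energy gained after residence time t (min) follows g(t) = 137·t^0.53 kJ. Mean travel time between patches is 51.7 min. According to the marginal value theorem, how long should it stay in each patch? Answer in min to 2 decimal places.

Maximise g(t)/(T+t): set derivative to zero → g'(t)(T+t) = g(t).
g'(t) = 0.53·137·t^-0.47. Setting 0.53·137·t^-0.47 = 137·t^0.53/(51.7+t) gives 0.53(51.7+t) = t, so 0.47·t = 0.53×51.7.
t* = 0.53×51.7/0.47 = 58.3 min.

58.30 min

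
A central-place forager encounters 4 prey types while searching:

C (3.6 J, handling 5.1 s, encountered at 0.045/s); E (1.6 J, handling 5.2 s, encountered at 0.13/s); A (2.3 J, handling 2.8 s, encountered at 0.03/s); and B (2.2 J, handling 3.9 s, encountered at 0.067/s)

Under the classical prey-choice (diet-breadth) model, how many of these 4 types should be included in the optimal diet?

Rank by E/h (J/s): A 0.821, C 0.706, B 0.564, E 0.308. Include each in turn until the next type's E/h falls below the running intake rate.
Rate on top 1: 0.06365. C: 0.706 > 0.06365 → include.
Rate on top 2: 0.1759. B: 0.564 > 0.1759 → include.
Rate on top 3: 0.2403. E: 0.308 > 0.2403 → include.
Optimal diet: A, C, B, E — 4 of 4 types.

4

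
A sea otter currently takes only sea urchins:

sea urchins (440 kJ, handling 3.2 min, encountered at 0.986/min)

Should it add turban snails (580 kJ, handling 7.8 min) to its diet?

On sea urchins alone, R = ΣλE/(1+Σλh) = 433.8/4.155 = 104.4 kJ/min.
turban snails: E/h = 580/7.8 = 74.36 kJ/min.
Since 74.36 < R, time spent handling turban snails is better spent searching.

No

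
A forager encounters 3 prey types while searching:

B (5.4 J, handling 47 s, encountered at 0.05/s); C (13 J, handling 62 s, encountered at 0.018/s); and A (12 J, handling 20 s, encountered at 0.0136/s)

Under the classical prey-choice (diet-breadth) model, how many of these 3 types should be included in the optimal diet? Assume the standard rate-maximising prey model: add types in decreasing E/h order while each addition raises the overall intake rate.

2

E/h in descending order: A 0.6, C 0.21, B 0.115 J/s. The optimal diet is the largest prefix of this list for which every included type satisfies E_i/h_i > R on the types above it.
Rate on top 1: 0.1283. C: 0.21 > 0.1283 → include.
Rate on top 2: 0.1663. B: 0.115 < 0.1663 → exclude; stop.
Optimal diet: A, C — 2 of 3 types.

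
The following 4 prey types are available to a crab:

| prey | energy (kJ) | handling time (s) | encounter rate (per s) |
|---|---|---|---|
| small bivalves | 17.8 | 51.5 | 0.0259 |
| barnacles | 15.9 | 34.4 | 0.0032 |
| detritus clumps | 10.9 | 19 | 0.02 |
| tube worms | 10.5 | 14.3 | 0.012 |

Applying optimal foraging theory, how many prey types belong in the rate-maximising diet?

4

E/h in descending order: tube worms 0.734, detritus clumps 0.574, barnacles 0.462, small bivalves 0.346 kJ/s. The optimal diet is the largest prefix of this list for which every included type satisfies E_i/h_i > R on the types above it.
Rate on top 1: 0.1075. detritus clumps: 0.574 > 0.1075 → include.
Rate on top 2: 0.2217. barnacles: 0.462 > 0.2217 → include.
Rate on top 3: 0.2376. small bivalves: 0.346 > 0.2376 → include.
Optimal diet: tube worms, detritus clumps, barnacles, small bivalves — 4 of 4 types.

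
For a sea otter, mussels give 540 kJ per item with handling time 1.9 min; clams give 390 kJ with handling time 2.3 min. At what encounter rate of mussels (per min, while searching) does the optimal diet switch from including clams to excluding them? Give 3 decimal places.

0.778 per min

The zero-one rule: include clams iff E₂/h₂ > λE₁/(1+λh₁). Equality gives the switch point.
λE₁h₂ = E₂ + λE₂h₁ ⇒ λ = E₂/(E₁h₂ − E₂h₁) = 390/(1242 − 741) = 0.7784 per min.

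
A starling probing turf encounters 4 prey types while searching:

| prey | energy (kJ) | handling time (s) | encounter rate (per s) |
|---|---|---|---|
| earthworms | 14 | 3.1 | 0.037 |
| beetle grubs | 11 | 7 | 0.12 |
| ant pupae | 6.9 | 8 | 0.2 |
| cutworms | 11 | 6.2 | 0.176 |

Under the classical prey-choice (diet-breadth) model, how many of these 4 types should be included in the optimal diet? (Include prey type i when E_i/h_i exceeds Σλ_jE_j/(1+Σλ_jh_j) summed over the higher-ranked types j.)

Profitabilities (E/h, kJ/s): earthworms 4.52, cutworms 1.77, beetle grubs 1.57, ant pupae 0.863. Add prey in this order while the next type's profitability exceeds the intake rate on those already taken.
Rate on top 1: 0.4647. cutworms: 1.77 > 0.4647 → include.
Rate on top 2: 1.112. beetle grubs: 1.57 > 1.112 → include.
Rate on top 3: 1.239. ant pupae: 0.863 < 1.239 → exclude; stop.
Optimal diet: earthworms, cutworms, beetle grubs — 3 of 4 types.

3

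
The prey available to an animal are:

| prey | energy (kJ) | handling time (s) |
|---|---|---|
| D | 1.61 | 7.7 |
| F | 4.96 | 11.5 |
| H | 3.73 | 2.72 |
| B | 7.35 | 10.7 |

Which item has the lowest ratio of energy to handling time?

D

Profitability E/h (kJ/s): D = 1.61/7.7 = 0.209, F = 4.96/11.5 = 0.431, H = 3.73/2.72 = 1.37, B = 7.35/10.7 = 0.687.
Ranked: H > B > F > D.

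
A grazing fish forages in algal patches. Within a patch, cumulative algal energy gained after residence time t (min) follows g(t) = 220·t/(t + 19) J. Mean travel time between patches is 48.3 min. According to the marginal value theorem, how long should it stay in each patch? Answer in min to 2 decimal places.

30.29 min

Maximise g(t)/(T+t): set derivative to zero → g'(t)(T+t) = g(t).
g'(t) = 220·19/(t + 19)². Setting 220·19/(t+19)² = 220t/[(t+19)(48.3+t)] gives 19(48.3+t) = t(t+19), so t² = 19×48.3 = 917.7.
t* = √917.7 = 30.29 min.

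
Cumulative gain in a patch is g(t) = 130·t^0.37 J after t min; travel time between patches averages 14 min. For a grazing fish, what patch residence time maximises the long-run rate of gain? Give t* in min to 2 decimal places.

8.22 min

By the marginal value theorem, leave when the instantaneous gain rate g'(t) equals the habitat-wide average g(t)/(T + t).
g'(t) = 0.37·130·t^-0.63. Setting 0.37·130·t^-0.63 = 130·t^0.37/(14+t) gives 0.37(14+t) = t, so 0.63·t = 0.37×14.
t* = 0.37×14/0.63 = 8.222 min.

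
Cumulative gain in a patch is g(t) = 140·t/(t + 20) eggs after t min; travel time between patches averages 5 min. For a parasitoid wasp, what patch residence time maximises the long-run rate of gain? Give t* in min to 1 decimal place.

Optimal t* satisfies g'(t*) = g(t*)/(T + t*).
g'(t) = 140·20/(t + 20)². Setting 140·20/(t+20)² = 140t/[(t+20)(5+t)] gives 20(5+t) = t(t+20), so t² = 20×5 = 100.
t* = √100 = 10 min.

10.0 min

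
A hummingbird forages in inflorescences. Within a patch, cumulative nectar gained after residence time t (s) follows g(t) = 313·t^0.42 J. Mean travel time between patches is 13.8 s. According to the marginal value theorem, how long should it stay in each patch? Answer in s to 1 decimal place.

By the marginal value theorem, leave when the instantaneous gain rate g'(t) equals the habitat-wide average g(t)/(T + t).
g'(t) = 0.42·313·t^-0.58. Setting 0.42·313·t^-0.58 = 313·t^0.42/(13.8+t) gives 0.42(13.8+t) = t, so 0.58·t = 0.42×13.8.
t* = 0.42×13.8/0.58 = 9.993 s.

10.0 s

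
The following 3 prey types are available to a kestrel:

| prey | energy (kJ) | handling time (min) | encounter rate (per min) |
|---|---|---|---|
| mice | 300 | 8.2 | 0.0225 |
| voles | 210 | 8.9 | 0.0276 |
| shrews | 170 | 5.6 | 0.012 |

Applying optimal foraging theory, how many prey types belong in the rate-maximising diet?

Rank by E/h (kJ/min): mice 36.6, shrews 30.4, voles 23.6. Include each in turn until the next type's E/h falls below the running intake rate.
Rate on top 1: 5.699. shrews: 30.4 > 5.699 → include.
Rate on top 2: 7.022. voles: 23.6 > 7.022 → include.
Optimal diet: mice, shrews, voles — 3 of 3 types.

3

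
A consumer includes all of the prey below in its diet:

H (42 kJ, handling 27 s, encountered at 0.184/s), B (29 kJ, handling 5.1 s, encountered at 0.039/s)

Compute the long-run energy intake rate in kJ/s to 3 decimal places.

R = Σλ_iE_i / (1 + Σλ_ih_i)
Numerator: 0.184×42 + 0.039×29 = 8.859
Denominator: 1 + 0.184×27 + 0.039×5.1 = 6.167
R = 8.859/6.167 = 1.437 kJ/s

1.437 kJ/s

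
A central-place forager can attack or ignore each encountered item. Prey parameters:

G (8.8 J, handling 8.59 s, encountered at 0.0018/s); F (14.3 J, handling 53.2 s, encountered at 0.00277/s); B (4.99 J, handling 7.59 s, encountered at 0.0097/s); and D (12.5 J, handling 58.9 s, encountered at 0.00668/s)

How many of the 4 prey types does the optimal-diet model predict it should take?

Rank by E/h (J/s): G 1.02, B 0.657, F 0.269, D 0.212. Include each in turn until the next type's E/h falls below the running intake rate.
Rate on top 1: 0.0156. B: 0.657 > 0.0156 → include.
Rate on top 2: 0.05899. F: 0.269 > 0.05899 → include.
Rate on top 3: 0.08399. D: 0.212 > 0.08399 → include.
Optimal diet: G, B, F, D — 4 of 4 types.

4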